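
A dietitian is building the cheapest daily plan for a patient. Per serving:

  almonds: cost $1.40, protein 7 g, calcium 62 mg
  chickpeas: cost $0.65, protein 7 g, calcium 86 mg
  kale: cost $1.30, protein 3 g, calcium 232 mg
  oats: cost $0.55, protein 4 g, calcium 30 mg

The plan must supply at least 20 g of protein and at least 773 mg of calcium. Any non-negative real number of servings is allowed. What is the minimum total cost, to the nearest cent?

This is a tiny linear program; its minimum lies at a vertex of the feasible set. List the vertices and price them.
almonds only: max(20/7, 773/62) = 12.47 servings → $17.45.
chickpeas only: max(20/7, 773/86) = 8.988 servings → $5.84.
kale only: max(20/3, 773/232) = 6.667 servings → $8.67.
oats only: max(20/4, 773/30) = 25.77 servings → $14.17.
almonds + chickpeas: intersection lies outside the first quadrant.
almonds + kale with both tight: 1.614 servings and 2.901 servings → $6.03.
almonds + oats with both targets exact would need a negative amount; discard.
chickpeas + kale with both tight: 1.699 servings and 2.702 servings → $4.62.
chickpeas + oats: the both-tight solution has a negative serving — not a feasible corner.
kale + oats with both tight: 2.974 servings and 2.77 servings → $5.39.
Cheapest feasible corner: $4.62.

$4.62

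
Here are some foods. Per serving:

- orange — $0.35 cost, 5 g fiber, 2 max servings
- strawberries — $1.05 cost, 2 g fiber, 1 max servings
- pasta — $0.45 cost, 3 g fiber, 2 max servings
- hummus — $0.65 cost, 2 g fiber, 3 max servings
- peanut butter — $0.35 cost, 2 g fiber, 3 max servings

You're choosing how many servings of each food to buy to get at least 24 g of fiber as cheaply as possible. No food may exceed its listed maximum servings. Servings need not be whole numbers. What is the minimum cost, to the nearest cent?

Cost per g of fiber: orange $0.0700, pasta $0.1500, peanut butter $0.1750, hummus $0.3250, strawberries $0.5250.
Take 2 servings of orange: +10.0 g fiber for $0.70 (total $0.70, still need 14.0 g).
Take 2 servings of pasta: +6.0 g fiber for $0.90 (total $1.60, still need 8.0 g).
Take 3 servings of peanut butter: +6.0 g fiber for $1.05 (total $2.65, still need 2.0 g).
Take 1 serving of hummus: +2.0 g fiber for $0.65 (total $3.30, still need 0.0 g).
Greedy by cheapest-per-g is optimal for a single linear constraint, so the minimum cost is $3.30.

$3.30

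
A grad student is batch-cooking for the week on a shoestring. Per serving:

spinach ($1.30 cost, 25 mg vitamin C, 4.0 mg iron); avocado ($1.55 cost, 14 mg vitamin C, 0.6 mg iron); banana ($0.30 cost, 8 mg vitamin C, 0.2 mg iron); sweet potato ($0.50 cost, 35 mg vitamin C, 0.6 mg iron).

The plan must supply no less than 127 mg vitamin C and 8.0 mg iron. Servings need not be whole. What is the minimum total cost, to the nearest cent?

This is a tiny linear program; its minimum lies at a vertex of the feasible set. List the vertices and price them.
spinach only: max(127/25, 8.0/4.0) = 5.08 servings → $6.60.
avocado only: max(127/14, 8.0/0.6) = 13.33 servings → $20.67.
banana only: max(127/8, 8.0/0.2) = 40 servings → $12.00.
sweet potato only: max(127/35, 8.0/0.6) = 13.33 servings → $6.67.
spinach + avocado with both tight: 0.8732 servings and 7.512 servings → $12.78.
spinach + banana with both tight: 1.43 servings and 11.41 servings → $5.28.
spinach + sweet potato with both tight: 1.63 servings and 2.464 servings → $3.35.
avocado + banana: intersection lies outside the first quadrant.
avocado + sweet potato: the both-tight solution has a negative serving — not a feasible corner.
banana + sweet potato: intersection lies outside the first quadrant.
The minimum over all feasible corners is $3.35.

$3.35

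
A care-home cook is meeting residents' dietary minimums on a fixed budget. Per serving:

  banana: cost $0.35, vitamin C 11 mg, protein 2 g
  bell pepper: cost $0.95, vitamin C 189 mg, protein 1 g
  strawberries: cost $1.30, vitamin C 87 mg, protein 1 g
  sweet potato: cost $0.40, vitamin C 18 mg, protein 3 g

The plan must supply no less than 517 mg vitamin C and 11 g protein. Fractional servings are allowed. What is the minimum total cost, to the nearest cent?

$3.48

This is a tiny linear program; its minimum lies at a vertex of the feasible set. List the vertices and price them.
banana only: max(517/11, 11/2) = 47 servings → $16.45.
bell pepper only: max(517/189, 11/1) = 11 servings → $10.45.
strawberries only: max(517/87, 11/1) = 11 servings → $14.30.
sweet potato only: max(517/18, 11/3) = 28.72 servings → $11.49.
banana + bell pepper with both tight: 4.256 servings and 2.488 servings → $3.85.
banana + strawberries with both tight: 2.699 servings and 5.601 servings → $8.23.
banana + sweet potato: intersection lies outside the first quadrant.
bell pepper + strawberries with both targets exact would need a negative amount; discard.
bell pepper + sweet potato with both tight: 2.464 servings and 2.845 servings → $3.48.
strawberries + sweet potato with both tight: 5.568 servings and 1.811 servings → $7.96.
So the least-cost plan costs $3.48.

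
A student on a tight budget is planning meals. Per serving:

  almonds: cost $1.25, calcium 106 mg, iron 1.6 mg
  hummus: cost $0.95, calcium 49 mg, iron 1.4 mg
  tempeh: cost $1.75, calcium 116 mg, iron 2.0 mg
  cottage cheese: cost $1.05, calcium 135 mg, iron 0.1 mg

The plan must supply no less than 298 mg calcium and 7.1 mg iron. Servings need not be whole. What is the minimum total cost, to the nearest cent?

$4.98

At the optimum either one food covers both requirements or two foods hit both targets exactly; no other combination can be cheaper.
almonds only: max(298/106, 7.1/1.6) = 4.438 servings → $5.55.
hummus only: max(298/49, 7.1/1.4) = 6.082 servings → $5.78.
tempeh only: max(298/116, 7.1/2.0) = 3.55 servings → $6.21.
cottage cheese only: max(298/135, 7.1/0.1) = 71 servings → $74.55.
almonds + hummus with both tight: 0.99 servings and 3.94 servings → $4.98.
almonds + tempeh: the both-tight solution has a negative serving — not a feasible corner.
almonds + cottage cheese with both targets exact would need a negative amount; discard.
hummus + tempeh with both tight: 3.534 servings and 1.076 servings → $5.24.
hummus + cottage cheese with both tight: 5.045 servings and 0.3764 servings → $5.19.
tempeh + cottage cheese with both targets exact would need a negative amount; discard.
The minimum over all feasible corners is $4.98.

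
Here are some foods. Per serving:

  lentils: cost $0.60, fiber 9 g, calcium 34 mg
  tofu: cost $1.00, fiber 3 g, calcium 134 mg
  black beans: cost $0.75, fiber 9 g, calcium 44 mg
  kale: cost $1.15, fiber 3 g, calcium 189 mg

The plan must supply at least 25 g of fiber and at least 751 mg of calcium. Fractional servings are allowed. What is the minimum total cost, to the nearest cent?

$5.18

Minimising a linear cost over {fiber ≥ 25, calcium ≥ 751, servings ≥ 0} — the optimum is at a vertex, using one or two foods.
lentils only: max(25/9, 751/34) = 22.09 servings → $13.25.
tofu only: max(25/3, 751/134) = 8.333 servings → $8.33.
black beans only: max(25/9, 751/44) = 17.07 servings → $12.80.
kale only: max(25/3, 751/189) = 8.333 servings → $9.58.
lentils + tofu with both tight: 0.9937 servings and 5.352 servings → $5.95.
lentils + black beans with both targets exact would need a negative amount; discard.
lentils + kale with both tight: 1.546 servings and 3.695 servings → $5.18.
tofu + black beans with both tight: 5.269 servings and 1.021 servings → $6.04.
tofu + kale with both targets exact would need a negative amount; discard.
black beans + kale with both tight: 1.576 servings and 3.607 servings → $5.33.
Cheapest feasible corner: $5.18.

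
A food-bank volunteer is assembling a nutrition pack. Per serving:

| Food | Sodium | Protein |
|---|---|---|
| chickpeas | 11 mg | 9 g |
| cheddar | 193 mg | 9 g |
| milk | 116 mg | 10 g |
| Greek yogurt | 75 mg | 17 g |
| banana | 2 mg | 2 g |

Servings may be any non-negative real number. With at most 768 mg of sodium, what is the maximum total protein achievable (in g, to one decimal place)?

768.0 g

Protein per mg sodium: banana 1, chickpeas 0.8182, Greek yogurt 0.2267, milk 0.08621, cheddar 0.04663.
With no serving limits, spend the whole sodium allowance on banana: 768 mg / 2 mg × 2 g = 768.0 g.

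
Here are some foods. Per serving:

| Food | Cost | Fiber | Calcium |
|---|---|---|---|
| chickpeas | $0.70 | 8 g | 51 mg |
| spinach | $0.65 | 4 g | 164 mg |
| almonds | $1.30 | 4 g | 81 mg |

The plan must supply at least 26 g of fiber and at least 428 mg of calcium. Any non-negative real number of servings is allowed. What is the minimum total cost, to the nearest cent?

$2.84

The cheapest plan sits at a corner of the feasible region — with two constraints it uses at most two foods.
chickpeas only: max(26/8, 428/51) = 8.392 servings → $5.87.
spinach only: max(26/4, 428/164) = 6.5 servings → $4.22.
almonds only: max(26/4, 428/81) = 6.5 servings → $8.45.
chickpeas + spinach with both tight: 2.303 servings and 1.894 servings → $2.84.
chickpeas + almonds with both tight: 0.8874 servings and 4.725 servings → $6.76.
spinach + almonds: intersection lies outside the first quadrant.
Cheapest feasible corner: $2.84.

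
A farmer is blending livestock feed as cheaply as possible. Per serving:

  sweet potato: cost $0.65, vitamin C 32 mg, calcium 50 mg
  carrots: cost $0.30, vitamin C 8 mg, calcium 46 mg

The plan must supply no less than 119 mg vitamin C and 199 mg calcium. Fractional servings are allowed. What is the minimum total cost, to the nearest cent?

sweet potato only: max(119/32, 199/50) = 3.98 servings → $2.59.
carrots only: max(119/8, 199/46) = 14.88 servings → $4.46.
sweet potato + carrots with both tight: 3.621 servings and 0.3899 servings → $2.47.
So the least-cost plan costs $2.47.

$2.47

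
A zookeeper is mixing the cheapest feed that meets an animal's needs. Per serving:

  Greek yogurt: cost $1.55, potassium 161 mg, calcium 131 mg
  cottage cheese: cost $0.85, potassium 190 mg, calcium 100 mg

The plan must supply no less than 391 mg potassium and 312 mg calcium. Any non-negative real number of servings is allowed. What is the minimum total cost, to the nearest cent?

$2.65

Greek yogurt only: max(391/161, 312/131) = 2.429 servings → $3.76.
cottage cheese only: max(391/190, 312/100) = 3.12 servings → $2.65.
Greek yogurt + cottage cheese with both tight: 2.296 servings and 0.1125 servings → $3.65.
Cheapest feasible corner: $2.65.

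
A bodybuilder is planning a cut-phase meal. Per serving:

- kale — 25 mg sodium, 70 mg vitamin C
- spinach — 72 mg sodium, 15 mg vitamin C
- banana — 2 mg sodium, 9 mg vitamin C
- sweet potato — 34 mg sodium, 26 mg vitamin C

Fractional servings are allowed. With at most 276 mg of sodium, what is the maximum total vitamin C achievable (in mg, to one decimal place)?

Vitamin C per mg sodium: banana 4.5, kale 2.8, sweet potato 0.7647, spinach 0.2083.
With no serving limits, spend the whole sodium allowance on banana: 276 mg / 2 mg × 9 mg = 1242.0 mg.

1242.0 mg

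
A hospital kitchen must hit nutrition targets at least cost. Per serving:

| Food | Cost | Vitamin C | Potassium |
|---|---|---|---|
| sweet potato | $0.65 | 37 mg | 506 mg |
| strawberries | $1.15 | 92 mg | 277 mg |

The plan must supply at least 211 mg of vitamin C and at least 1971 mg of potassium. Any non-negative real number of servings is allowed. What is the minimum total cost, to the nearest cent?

With two linear requirements the optimum uses one or two foods; enumerate the corners.
sweet potato only: max(211/37, 1971/506) = 5.703 servings → $3.71.
strawberries only: max(211/92, 1971/277) = 7.116 servings → $8.18.
sweet potato + strawberries with both tight: 3.385 servings and 0.9321 servings → $3.27.
So the least-cost plan costs $3.27.

$3.27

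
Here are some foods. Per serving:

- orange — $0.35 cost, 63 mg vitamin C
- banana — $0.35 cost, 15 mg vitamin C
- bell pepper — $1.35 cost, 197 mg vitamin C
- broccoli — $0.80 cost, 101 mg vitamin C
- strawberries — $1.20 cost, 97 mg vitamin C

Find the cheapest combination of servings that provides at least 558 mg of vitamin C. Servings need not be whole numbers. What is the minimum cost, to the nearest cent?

$3.10

Cost per mg of vitamin C: orange $0.0056, bell pepper $0.0069, broccoli $0.0079, strawberries $0.0124, banana $0.0233.
With no serving limits, use only orange: 558 mg / 63 mg = 8.857 servings × $0.35 = $3.10.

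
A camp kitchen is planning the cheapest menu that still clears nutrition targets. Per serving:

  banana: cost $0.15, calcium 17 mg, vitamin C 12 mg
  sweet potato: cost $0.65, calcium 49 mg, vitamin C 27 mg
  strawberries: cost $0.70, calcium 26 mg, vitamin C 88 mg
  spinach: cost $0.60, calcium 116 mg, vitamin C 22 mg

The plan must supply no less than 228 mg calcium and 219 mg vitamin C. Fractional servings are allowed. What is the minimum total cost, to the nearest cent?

With two linear requirements the optimum uses one or two foods; enumerate the corners.
banana only: max(228/17, 219/12) = 18.25 servings → $2.74.
sweet potato only: max(228/49, 219/27) = 8.111 servings → $5.27.
strawberries only: max(228/26, 219/88) = 8.769 servings → $6.14.
spinach only: max(228/116, 219/22) = 9.955 servings → $5.97.
banana + sweet potato: intersection lies outside the first quadrant.
banana + strawberries with both tight: 12.14 servings and 0.8336 servings → $2.40.
banana + spinach: the both-tight solution has a negative serving — not a feasible corner.
sweet potato + strawberries with both tight: 3.981 servings and 1.267 servings → $3.47.
sweet potato + spinach: intersection lies outside the first quadrant.
strawberries + spinach with both tight: 2.116 servings and 1.491 servings → $2.38.
Cheapest feasible corner: $2.38.

$2.38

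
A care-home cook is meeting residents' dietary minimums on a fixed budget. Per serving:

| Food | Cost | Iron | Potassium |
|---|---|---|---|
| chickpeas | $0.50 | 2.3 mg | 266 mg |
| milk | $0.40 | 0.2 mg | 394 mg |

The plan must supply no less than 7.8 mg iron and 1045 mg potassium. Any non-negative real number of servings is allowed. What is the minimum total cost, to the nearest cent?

$1.83

Minimising a linear cost over {iron ≥ 7.8, potassium ≥ 1045, servings ≥ 0} — the optimum is at a vertex, using one or two foods.
chickpeas only: max(7.8/2.3, 1045/266) = 3.929 servings → $1.96.
milk only: max(7.8/0.2, 1045/394) = 39 servings → $15.60.
chickpeas + milk with both tight: 3.358 servings and 0.3853 servings → $1.83.
The minimum over all feasible corners is $1.83.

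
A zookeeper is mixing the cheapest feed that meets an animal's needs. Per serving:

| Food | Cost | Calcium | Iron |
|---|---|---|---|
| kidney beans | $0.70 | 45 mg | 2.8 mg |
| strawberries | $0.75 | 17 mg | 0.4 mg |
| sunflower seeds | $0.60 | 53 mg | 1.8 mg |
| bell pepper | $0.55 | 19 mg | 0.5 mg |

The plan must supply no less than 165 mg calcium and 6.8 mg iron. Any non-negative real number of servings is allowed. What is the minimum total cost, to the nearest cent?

$2.05

Two binding constraints pin down two serving amounts, so the optimal mix uses at most two foods. The candidates are each food alone (scaled to the tighter of calcium/iron) and each pair with both constraints tight.
kidney beans only: max(165/45, 6.8/2.8) = 3.667 servings → $2.57.
strawberries only: max(165/17, 6.8/0.4) = 17 servings → $12.75.
sunflower seeds only: max(165/53, 6.8/1.8) = 3.778 servings → $2.27.
bell pepper only: max(165/19, 6.8/0.5) = 13.6 servings → $7.48.
kidney beans + strawberries with both tight: 1.676 servings and 5.27 servings → $5.13.
kidney beans + sunflower seeds with both tight: 0.9407 servings and 2.315 servings → $2.05.
kidney beans + bell pepper with both tight: 1.521 servings and 5.081 servings → $3.86.
strawberries + sunflower seeds: the both-tight solution has a negative serving — not a feasible corner.
strawberries + bell pepper: the both-tight solution has a negative serving — not a feasible corner.
sunflower seeds + bell pepper with both targets exact would need a negative amount; discard.
Cheapest feasible corner: $2.05.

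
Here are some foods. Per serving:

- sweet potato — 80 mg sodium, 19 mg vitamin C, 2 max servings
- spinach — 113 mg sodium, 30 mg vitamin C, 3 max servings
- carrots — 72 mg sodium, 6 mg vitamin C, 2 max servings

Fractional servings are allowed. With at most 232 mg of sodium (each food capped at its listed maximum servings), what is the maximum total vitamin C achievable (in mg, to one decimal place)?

Vitamin C per mg sodium: spinach 0.2655, sweet potato 0.2375, carrots 0.08333.
Take 2.053 servings of spinach: uses 232 mg sodium, +61.6 mg vitamin C (running total 61.6 mg).
Greedy by best ratio exhausts the sodium allowance optimally: 61.6 mg.

61.6 mg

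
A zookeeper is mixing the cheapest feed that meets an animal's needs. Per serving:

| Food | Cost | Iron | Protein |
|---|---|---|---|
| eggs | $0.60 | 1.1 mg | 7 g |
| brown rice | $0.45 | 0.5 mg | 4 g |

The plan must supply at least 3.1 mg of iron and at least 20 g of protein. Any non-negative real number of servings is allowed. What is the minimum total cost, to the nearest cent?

With two linear requirements the optimum uses one or two foods; enumerate the corners.
eggs only: max(3.1/1.1, 20/7) = 2.857 servings → $1.71.
brown rice only: max(3.1/0.5, 20/4) = 6.2 servings → $2.79.
eggs + brown rice with both tight: 2.667 servings and 0.3333 servings → $1.75.
Cheapest feasible corner: $1.71.

$1.71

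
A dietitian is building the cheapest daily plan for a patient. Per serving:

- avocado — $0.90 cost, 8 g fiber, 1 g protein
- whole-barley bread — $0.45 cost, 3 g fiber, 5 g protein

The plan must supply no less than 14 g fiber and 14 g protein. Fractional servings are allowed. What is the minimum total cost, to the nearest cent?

$1.87

The cheapest plan sits at a corner of the feasible region — with two constraints it uses at most two foods.
avocado only: max(14/8, 14/1) = 14 servings → $12.60.
whole-barley bread only: max(14/3, 14/5) = 4.667 servings → $2.10.
avocado + whole-barley bread with both tight: 0.7568 servings and 2.649 servings → $1.87.
So the least-cost plan costs $1.87.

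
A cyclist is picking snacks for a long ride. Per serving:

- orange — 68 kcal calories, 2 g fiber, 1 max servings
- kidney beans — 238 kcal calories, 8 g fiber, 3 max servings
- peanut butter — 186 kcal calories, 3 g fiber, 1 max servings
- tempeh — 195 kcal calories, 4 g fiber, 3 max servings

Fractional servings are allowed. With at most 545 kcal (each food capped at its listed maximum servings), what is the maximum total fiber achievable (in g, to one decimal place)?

18.3 g

Fiber per kcal: kidney beans 0.03361, orange 0.02941, tempeh 0.02051, peanut butter 0.01613.
Take 2.29 servings of kidney beans: uses 545 kcal, +18.3 g fiber (running total 18.3 g).
Filling greedily by fiber-per-kcal is optimal for one linear limit, giving 18.3 g.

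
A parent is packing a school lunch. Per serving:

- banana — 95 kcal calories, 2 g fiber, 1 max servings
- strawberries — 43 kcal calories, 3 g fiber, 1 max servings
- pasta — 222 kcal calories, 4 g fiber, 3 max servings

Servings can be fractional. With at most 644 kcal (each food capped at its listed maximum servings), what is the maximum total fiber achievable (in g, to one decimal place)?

14.1 g

Fiber per kcal: strawberries 0.06977, banana 0.02105, pasta 0.01802.
Take 1 serving of strawberries: uses 43 kcal, +3.0 g fiber (running total 3.0 g).
Take 1 serving of banana: uses 95 kcal, +2.0 g fiber (running total 5.0 g).
Take 2.279 servings of pasta: uses 506 kcal, +9.1 g fiber (running total 14.1 g).
Filling greedily by fiber-per-kcal is optimal for one linear limit, giving 14.1 g.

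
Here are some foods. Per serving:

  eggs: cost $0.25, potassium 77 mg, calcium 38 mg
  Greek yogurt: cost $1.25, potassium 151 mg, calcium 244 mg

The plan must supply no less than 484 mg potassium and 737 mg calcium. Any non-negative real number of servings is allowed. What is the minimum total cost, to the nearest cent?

$3.80

This is a tiny linear program; its minimum lies at a vertex of the feasible set. List the vertices and price them.
eggs only: max(484/77, 737/38) = 19.39 servings → $4.85.
Greek yogurt only: max(484/151, 737/244) = 3.205 servings → $4.01.
eggs + Greek yogurt with both tight: 0.5218 servings and 2.939 servings → $3.80.
The minimum over all feasible corners is $3.80.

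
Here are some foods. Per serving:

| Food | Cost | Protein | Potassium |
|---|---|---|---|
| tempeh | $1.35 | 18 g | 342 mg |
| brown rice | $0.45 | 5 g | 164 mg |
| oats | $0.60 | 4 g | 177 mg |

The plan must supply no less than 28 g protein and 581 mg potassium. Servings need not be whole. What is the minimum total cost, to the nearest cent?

With two linear requirements the optimum uses one or two foods; enumerate the corners.
tempeh only: max(28/18, 581/342) = 1.699 servings → $2.29.
brown rice only: max(28/5, 581/164) = 5.6 servings → $2.52.
oats only: max(28/4, 581/177) = 7 servings → $4.20.
tempeh + brown rice with both tight: 1.358 servings and 0.7101 servings → $2.15.
tempeh + oats with both tight: 1.448 servings and 0.4851 servings → $2.25.
brown rice + oats with both targets exact would need a negative amount; discard.
So the least-cost plan costs $2.15.

$2.15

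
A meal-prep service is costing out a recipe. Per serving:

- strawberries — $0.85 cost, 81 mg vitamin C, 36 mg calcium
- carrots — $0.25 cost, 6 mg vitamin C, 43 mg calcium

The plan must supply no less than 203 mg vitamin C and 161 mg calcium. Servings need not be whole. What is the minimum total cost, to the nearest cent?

$2.46

strawberries only: max(203/81, 161/36) = 4.472 servings → $3.80.
carrots only: max(203/6, 161/43) = 33.83 servings → $8.46.
strawberries + carrots with both tight: 2.376 servings and 1.755 servings → $2.46.
Cheapest feasible corner: $2.46.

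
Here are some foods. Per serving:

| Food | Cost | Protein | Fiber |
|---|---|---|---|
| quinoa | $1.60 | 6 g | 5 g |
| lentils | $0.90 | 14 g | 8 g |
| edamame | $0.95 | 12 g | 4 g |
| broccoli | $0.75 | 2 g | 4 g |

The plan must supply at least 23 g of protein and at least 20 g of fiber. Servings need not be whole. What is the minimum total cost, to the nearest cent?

quinoa only: max(23/6, 20/5) = 4 servings → $6.40.
lentils only: max(23/14, 20/8) = 2.5 servings → $2.25.
edamame only: max(23/12, 20/4) = 5 servings → $4.75.
broccoli only: max(23/2, 20/4) = 11.5 servings → $8.62.
quinoa + lentils with both targets exact would need a negative amount; discard.
quinoa + edamame: intersection lies outside the first quadrant.
quinoa + broccoli with both tight: 3.714 servings and 0.3571 servings → $6.21.
lentils + edamame with both targets exact would need a negative amount; discard.
lentils + broccoli with both tight: 1.3 servings and 2.4 servings → $2.97.
edamame + broccoli with both tight: 1.3 servings and 3.7 servings → $4.01.
So the least-cost plan costs $2.25.

$2.25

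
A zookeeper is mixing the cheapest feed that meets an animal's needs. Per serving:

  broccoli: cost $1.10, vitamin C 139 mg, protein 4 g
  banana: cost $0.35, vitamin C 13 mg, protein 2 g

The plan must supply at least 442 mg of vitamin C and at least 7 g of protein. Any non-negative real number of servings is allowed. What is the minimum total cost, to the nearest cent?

Check every corner: each single food scaled to meet both minima, and each pair solved so both constraints bind.
broccoli only: max(442/139, 7/4) = 3.18 servings → $3.50.
banana only: max(442/13, 7/2) = 34 servings → $11.90.
broccoli + banana with both targets exact would need a negative amount; discard.
Cheapest feasible corner: $3.50.

$3.50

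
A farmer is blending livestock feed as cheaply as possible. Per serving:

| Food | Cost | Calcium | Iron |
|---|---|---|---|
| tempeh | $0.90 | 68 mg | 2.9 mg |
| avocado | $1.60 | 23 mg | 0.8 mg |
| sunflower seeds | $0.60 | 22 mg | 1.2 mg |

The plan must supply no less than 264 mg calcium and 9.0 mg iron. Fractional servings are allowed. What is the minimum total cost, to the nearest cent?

$3.49

Compare the cost at each extreme point of the feasible region.
tempeh only: max(264/68, 9.0/2.9) = 3.882 servings → $3.49.
avocado only: max(264/23, 9.0/0.8) = 11.48 servings → $18.37.
sunflower seeds only: max(264/22, 9.0/1.2) = 12 servings → $7.20.
tempeh + avocado with both targets exact would need a negative amount; discard.
tempeh + sunflower seeds: the both-tight solution has a negative serving — not a feasible corner.
avocado + sunflower seeds: intersection lies outside the first quadrant.
Cheapest feasible corner: $3.49.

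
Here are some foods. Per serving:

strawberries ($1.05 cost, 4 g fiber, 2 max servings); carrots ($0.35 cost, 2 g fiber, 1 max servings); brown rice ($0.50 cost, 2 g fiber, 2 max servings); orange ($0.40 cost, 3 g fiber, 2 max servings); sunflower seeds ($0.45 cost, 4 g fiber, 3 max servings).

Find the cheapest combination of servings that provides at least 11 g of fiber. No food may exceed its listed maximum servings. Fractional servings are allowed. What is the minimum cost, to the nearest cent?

Cost per g of fiber: sunflower seeds $0.1125, orange $0.1333, carrots $0.1750, brown rice $0.2500, strawberries $0.2625.
Take 2.75 servings of sunflower seeds: +11.0 g fiber for $1.24 (total $1.24, still need 0.0 g).
Greedy by cheapest-per-g is optimal for a single linear constraint, so the minimum cost is $1.24.

$1.24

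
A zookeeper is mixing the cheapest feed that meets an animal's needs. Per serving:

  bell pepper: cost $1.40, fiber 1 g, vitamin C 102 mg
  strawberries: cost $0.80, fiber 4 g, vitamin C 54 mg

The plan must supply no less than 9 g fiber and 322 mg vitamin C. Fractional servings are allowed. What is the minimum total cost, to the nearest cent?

$4.52

At the optimum either one food covers both requirements or two foods hit both targets exactly; no other combination can be cheaper.
bell pepper only: max(9/1, 322/102) = 9 servings → $12.60.
strawberries only: max(9/4, 322/54) = 5.963 servings → $4.77.
bell pepper + strawberries with both tight: 2.266 servings and 1.684 servings → $4.52.
Cheapest feasible corner: $4.52.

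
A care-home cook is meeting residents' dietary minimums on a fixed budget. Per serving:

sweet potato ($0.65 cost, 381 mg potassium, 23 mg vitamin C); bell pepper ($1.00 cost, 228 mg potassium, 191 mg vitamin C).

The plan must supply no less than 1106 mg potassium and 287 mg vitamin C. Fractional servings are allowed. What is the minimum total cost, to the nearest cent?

$2.65

sweet potato only: max(1106/381, 287/23) = 12.48 servings → $8.11.
bell pepper only: max(1106/228, 287/191) = 4.851 servings → $4.85.
sweet potato + bell pepper with both tight: 2.159 servings and 1.243 servings → $2.65.
Cheapest feasible corner: $2.65.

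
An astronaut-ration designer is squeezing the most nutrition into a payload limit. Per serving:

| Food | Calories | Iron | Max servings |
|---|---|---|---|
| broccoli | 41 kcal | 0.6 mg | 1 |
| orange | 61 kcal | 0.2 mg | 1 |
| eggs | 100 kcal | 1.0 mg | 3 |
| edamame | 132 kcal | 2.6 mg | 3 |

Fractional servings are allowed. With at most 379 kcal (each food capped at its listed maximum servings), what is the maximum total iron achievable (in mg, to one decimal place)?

7.5 mg

Iron per kcal: edamame 0.0197, broccoli 0.01463, eggs 0.01, orange 0.003279.
Take 2.871 servings of edamame: uses 379 kcal, +7.5 mg iron (running total 7.5 mg).
Filling greedily by iron-per-kcal is optimal for one linear limit, giving 7.5 mg.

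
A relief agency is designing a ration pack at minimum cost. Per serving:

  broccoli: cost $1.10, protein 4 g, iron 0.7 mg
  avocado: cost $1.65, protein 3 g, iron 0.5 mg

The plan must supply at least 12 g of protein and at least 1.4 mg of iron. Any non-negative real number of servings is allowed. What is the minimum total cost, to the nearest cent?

$3.30

For a min-cost LP with two ≥-constraints, a basic feasible solution has at most two positive variables.
broccoli only: max(12/4, 1.4/0.7) = 3 servings → $3.30.
avocado only: max(12/3, 1.4/0.5) = 4 servings → $6.60.
broccoli + avocado: the both-tight solution has a negative serving — not a feasible corner.
The minimum over all feasible corners is $3.30.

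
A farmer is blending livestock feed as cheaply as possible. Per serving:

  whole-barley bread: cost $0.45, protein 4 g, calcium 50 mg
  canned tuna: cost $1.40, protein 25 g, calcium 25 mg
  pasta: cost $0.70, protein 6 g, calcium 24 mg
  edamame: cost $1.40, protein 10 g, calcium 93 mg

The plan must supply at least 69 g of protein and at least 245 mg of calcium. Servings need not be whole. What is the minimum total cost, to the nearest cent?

An LP optimum is at a vertex; with two nutrient constraints at most two foods are used. Check each candidate.
whole-barley bread only: max(69/4, 245/50) = 17.25 servings → $7.76.
canned tuna only: max(69/25, 245/25) = 9.8 servings → $13.72.
pasta only: max(69/6, 245/24) = 11.5 servings → $8.05.
edamame only: max(69/10, 245/93) = 6.9 servings → $9.66.
whole-barley bread + canned tuna with both tight: 3.826 servings and 2.148 servings → $4.73.
whole-barley bread + pasta with both targets exact would need a negative amount; discard.
whole-barley bread + edamame: intersection lies outside the first quadrant.
canned tuna + pasta with both tight: 0.4133 servings and 9.778 servings → $7.42.
canned tuna + edamame with both tight: 1.912 servings and 2.12 servings → $5.65.
pasta + edamame: the both-tight solution has a negative serving — not a feasible corner.
The minimum over all feasible corners is $4.73.

$4.73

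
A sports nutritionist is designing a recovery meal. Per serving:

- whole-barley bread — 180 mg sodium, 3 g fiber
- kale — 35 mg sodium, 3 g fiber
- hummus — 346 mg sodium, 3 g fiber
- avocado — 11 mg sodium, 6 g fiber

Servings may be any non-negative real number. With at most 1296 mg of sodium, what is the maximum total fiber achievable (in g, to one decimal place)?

Fiber per mg sodium: avocado 0.5455, kale 0.08571, whole-barley bread 0.01667, hummus 0.008671.
With no serving limits, spend the whole sodium allowance on avocado: 1296 mg / 11 mg × 6 g = 706.9 g.

706.9 g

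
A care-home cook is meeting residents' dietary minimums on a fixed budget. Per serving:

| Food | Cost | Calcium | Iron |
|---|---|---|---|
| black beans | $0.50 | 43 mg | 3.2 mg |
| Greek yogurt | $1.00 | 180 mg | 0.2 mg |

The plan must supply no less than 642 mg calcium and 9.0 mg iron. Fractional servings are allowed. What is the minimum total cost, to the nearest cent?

With two linear requirements the optimum uses one or two foods; enumerate the corners.
black beans only: max(642/43, 9.0/3.2) = 14.93 servings → $7.47.
Greek yogurt only: max(642/180, 9.0/0.2) = 45 servings → $45.00.
black beans + Greek yogurt with both tight: 2.629 servings and 2.939 servings → $4.25.
So the least-cost plan costs $4.25.

$4.25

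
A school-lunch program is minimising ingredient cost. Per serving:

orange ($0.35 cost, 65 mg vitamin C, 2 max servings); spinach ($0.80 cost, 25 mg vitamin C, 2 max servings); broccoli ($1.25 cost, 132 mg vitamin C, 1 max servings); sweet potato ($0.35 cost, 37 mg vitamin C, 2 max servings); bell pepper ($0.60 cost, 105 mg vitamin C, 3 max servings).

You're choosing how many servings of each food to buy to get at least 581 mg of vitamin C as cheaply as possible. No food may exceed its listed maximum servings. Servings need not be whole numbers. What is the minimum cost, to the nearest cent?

Cost per mg of vitamin C: orange $0.0054, bell pepper $0.0057, sweet potato $0.0095, broccoli $0.0095, spinach $0.0320.
Take 2 servings of orange: +130.0 mg vitamin C for $0.70 (total $0.70, still need 451.0 mg).
Take 3 servings of bell pepper: +315.0 mg vitamin C for $1.80 (total $2.50, still need 136.0 mg).
Take 2 servings of sweet potato: +74.0 mg vitamin C for $0.70 (total $3.20, still need 62.0 mg).
Take 0.4697 servings of broccoli: +62.0 mg vitamin C for $0.59 (total $3.79, still need 0.0 mg).
Greedy by cheapest-per-mg is optimal for a single linear constraint, so the minimum cost is $3.79.

$3.79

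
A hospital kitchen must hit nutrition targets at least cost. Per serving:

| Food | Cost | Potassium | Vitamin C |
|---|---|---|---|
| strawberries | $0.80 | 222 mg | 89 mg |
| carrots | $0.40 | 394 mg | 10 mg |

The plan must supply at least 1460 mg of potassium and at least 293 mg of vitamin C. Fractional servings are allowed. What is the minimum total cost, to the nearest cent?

For a min-cost LP with two ≥-constraints, a basic feasible solution has at most two positive variables.
strawberries only: max(1460/222, 293/89) = 6.577 servings → $5.26.
carrots only: max(1460/394, 293/10) = 29.3 servings → $11.72.
strawberries + carrots with both tight: 3.07 servings and 1.976 servings → $3.25.
So the least-cost plan costs $3.25.

$3.25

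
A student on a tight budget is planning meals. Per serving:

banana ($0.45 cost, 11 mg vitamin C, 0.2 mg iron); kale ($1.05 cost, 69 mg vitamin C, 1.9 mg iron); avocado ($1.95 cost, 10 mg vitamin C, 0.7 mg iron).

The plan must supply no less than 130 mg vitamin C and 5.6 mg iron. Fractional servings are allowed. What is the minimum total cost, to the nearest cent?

Check every corner: each single food scaled to meet both minima, and each pair solved so both constraints bind.
banana only: max(130/11, 5.6/0.2) = 28 servings → $12.60.
kale only: max(130/69, 5.6/1.9) = 2.947 servings → $3.09.
avocado only: max(130/10, 5.6/0.7) = 13 servings → $25.35.
banana + kale: intersection lies outside the first quadrant.
banana + avocado with both tight: 6.14 servings and 6.246 servings → $14.94.
kale + avocado with both tight: 1.195 servings and 4.758 servings → $10.53.
So the least-cost plan costs $3.09.

$3.09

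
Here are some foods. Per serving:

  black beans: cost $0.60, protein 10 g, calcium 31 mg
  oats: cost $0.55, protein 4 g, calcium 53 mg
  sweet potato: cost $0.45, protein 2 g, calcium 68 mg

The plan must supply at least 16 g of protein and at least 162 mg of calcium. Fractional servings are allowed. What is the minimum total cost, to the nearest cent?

$1.56

The cheapest plan sits at a corner of the feasible region — with two constraints it uses at most two foods.
black beans only: max(16/10, 162/31) = 5.226 servings → $3.14.
oats only: max(16/4, 162/53) = 4 servings → $2.20.
sweet potato only: max(16/2, 162/68) = 8 servings → $3.60.
black beans + oats with both tight: 0.4926 servings and 2.768 servings → $1.82.
black beans + sweet potato with both tight: 1.236 servings and 1.819 servings → $1.56.
oats + sweet potato: the both-tight solution has a negative serving — not a feasible corner.
Cheapest feasible corner: $1.56.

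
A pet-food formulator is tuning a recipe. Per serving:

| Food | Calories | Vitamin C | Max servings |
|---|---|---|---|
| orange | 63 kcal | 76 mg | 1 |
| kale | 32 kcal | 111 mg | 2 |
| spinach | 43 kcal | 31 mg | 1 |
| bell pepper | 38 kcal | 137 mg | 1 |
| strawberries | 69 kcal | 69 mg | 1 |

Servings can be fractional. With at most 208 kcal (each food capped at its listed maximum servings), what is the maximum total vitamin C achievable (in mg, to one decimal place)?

478.0 mg

Vitamin C per kcal: bell pepper 3.605, kale 3.469, orange 1.206, strawberries 1, spinach 0.7209.
Take 1 serving of bell pepper: uses 38 kcal, +137.0 mg vitamin C (running total 137.0 mg).
Take 2 servings of kale: uses 64 kcal, +222.0 mg vitamin C (running total 359.0 mg).
Take 1 serving of orange: uses 63 kcal, +76.0 mg vitamin C (running total 435.0 mg).
Take 0.6232 servings of strawberries: uses 43 kcal, +43.0 mg vitamin C (running total 478.0 mg).
Filling greedily by vitamin C-per-kcal is optimal for one linear limit, giving 478.0 mg.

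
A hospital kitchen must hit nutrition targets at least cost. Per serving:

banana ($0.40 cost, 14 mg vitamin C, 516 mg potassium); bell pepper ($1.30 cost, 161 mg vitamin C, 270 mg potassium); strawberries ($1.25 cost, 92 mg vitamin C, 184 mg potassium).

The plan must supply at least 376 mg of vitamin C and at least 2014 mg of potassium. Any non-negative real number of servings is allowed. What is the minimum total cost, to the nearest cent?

With two linear requirements the optimum uses one or two foods; enumerate the corners.
banana only: max(376/14, 2014/516) = 26.86 servings → $10.74.
bell pepper only: max(376/161, 2014/270) = 7.459 servings → $9.70.
strawberries only: max(376/92, 2014/184) = 10.95 servings → $13.68.
banana + bell pepper with both tight: 2.809 servings and 2.091 servings → $3.84.
banana + strawberries with both tight: 2.586 servings and 3.693 servings → $5.65.
bell pepper + strawberries with both targets exact would need a negative amount; discard.
Cheapest feasible corner: $3.84.

$3.84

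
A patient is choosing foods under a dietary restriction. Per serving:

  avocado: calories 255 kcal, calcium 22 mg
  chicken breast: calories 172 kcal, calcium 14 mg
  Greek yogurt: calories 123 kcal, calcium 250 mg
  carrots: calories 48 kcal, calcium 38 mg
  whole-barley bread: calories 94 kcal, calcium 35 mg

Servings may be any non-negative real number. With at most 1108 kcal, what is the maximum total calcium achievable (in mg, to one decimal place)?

Calcium per kcal: Greek yogurt 2.033, carrots 0.7917, whole-barley bread 0.3723, avocado 0.08627, chicken breast 0.0814.
With no serving limits, spend the whole calories allowance on Greek yogurt: 1108 kcal / 123 kcal × 250 mg = 2252.0 mg.

2252.0 mg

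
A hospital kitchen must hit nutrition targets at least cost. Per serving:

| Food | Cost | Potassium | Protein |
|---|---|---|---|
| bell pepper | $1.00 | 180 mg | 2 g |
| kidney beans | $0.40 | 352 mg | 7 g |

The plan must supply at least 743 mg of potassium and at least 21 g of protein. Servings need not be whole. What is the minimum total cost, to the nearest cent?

This is a tiny linear program; its minimum lies at a vertex of the feasible set. List the vertices and price them.
bell pepper only: max(743/180, 21/2) = 10.5 servings → $10.50.
kidney beans only: max(743/352, 21/7) = 3 servings → $1.20.
bell pepper + kidney beans with both targets exact would need a negative amount; discard.
So the least-cost plan costs $1.20.

$1.20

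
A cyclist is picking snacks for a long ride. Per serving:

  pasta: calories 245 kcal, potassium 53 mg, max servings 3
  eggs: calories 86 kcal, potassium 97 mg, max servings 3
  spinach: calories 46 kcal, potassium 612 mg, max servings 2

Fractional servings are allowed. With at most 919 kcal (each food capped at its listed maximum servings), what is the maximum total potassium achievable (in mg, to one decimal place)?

Potassium per kcal: spinach 13.3, eggs 1.128, pasta 0.2163.
Take 2 servings of spinach: uses 92 kcal, +1224.0 mg potassium (running total 1224.0 mg).
Take 3 servings of eggs: uses 258 kcal, +291.0 mg potassium (running total 1515.0 mg).
Take 2.322 servings of pasta: uses 569 kcal, +123.1 mg potassium (running total 1638.1 mg).
Greedy by best ratio exhausts the calories allowance optimally: 1638.1 mg.

1638.1 mg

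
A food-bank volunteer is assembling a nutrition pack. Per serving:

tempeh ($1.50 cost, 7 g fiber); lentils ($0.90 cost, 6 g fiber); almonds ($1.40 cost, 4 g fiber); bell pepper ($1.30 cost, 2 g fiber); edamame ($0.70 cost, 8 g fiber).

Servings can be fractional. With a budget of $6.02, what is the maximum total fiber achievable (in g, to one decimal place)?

Fiber per dollar: edamame 11.43, lentils 6.667, tempeh 4.667, almonds 2.857, bell pepper 1.538.
With no serving limits, spend the whole cost allowance on edamame: $6.02 / $0.70 × 8 g = 68.8 g.

68.8 g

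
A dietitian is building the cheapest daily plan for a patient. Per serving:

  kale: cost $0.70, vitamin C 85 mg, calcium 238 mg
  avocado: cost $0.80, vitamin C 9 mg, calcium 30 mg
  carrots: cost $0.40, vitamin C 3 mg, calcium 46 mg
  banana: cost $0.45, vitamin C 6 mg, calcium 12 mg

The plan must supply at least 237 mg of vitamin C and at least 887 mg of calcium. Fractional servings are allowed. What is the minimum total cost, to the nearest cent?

$2.61

An LP optimum is at a vertex; with two nutrient constraints at most two foods are used. Check each candidate.
kale only: max(237/85, 887/238) = 3.727 servings → $2.61.
avocado only: max(237/9, 887/30) = 29.57 servings → $23.65.
carrots only: max(237/3, 887/46) = 79 servings → $31.60.
banana only: max(237/6, 887/12) = 73.92 servings → $33.26.
kale + avocado with both targets exact would need a negative amount; discard.
kale + carrots with both tight: 2.579 servings and 5.941 servings → $4.18.
kale + banana: intersection lies outside the first quadrant.
avocado + carrots with both tight: 25.44 servings and 2.694 servings → $21.43.
avocado + banana: the both-tight solution has a negative serving — not a feasible corner.
carrots + banana with both tight: 10.32 servings and 34.34 servings → $19.58.
Cheapest feasible corner: $2.61.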